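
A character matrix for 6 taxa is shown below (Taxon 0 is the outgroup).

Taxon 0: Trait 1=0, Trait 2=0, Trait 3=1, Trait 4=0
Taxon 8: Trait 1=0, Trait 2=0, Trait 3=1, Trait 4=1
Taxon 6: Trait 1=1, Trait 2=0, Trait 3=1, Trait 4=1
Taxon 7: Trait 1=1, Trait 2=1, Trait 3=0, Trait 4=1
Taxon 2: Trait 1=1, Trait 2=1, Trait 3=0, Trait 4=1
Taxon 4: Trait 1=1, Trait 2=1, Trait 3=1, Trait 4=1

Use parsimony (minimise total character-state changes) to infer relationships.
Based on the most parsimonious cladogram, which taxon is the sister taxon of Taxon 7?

Character polarity is set by the outgroup: the derived state is whichever differs from the outgroup's state, so for Trait 3 the derived state is '0', and for the remaining characters it is '1'.
Trait 1 (derived state '1') is shared by Taxon 2, Taxon 4, Taxon 6, and Taxon 7 — a synapomorphy uniting that clade.
Trait 2: derived state '1' in Taxon 2, Taxon 4, and Taxon 7 only — synapomorphy for {Taxon 2, Taxon 4, Taxon 7}.
Trait 3: derived state '0' in Taxon 2 and Taxon 7 only — synapomorphy for {Taxon 2, Taxon 7}.
All ingroup taxa share the derived state '1' for Trait 4; it defines the ingroup but does not resolve relationships within it.
Most parsimonious ingroup topology: (Taxon 8,(Taxon 6,((Taxon 7,Taxon 2),Taxon 4))).
Taxon 7 and Taxon 2 form a cherry on this tree, so they are sister taxa.

Taxon 2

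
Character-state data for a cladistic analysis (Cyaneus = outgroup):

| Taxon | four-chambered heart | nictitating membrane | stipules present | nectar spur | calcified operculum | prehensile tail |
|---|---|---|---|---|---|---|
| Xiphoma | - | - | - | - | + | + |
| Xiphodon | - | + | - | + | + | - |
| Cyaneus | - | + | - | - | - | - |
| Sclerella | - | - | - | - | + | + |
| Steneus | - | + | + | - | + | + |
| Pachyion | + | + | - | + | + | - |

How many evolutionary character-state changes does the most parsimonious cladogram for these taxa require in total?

6

Character polarity is set by the outgroup: the derived state is whichever differs from the outgroup's state, so for nictitating membrane the derived state is '-', and for the remaining characters it is '+'.
four-chambered heart (derived state '+') is unique to Pachyion (autapomorphy; uninformative for grouping).
nictitating membrane: derived state '-' in Sclerella and Xiphoma only — synapomorphy for {Sclerella, Xiphoma}.
stipules present: derived state '+' in Steneus only — an autapomorphy, so it tells us nothing about relationships among taxa.
nectar spur (derived state '+') is shared by Pachyion and Xiphodon — a synapomorphy uniting that clade.
calcified operculum (derived state '+') is shared by all ingroup taxa — unites the whole ingroup.
Only Sclerella, Steneus, and Xiphoma show the derived state '+' for prehensile tail, supporting them as a clade.
Most parsimonious ingroup topology: (((Xiphoma,Sclerella),Steneus),(Pachyion,Xiphodon)).
Changes per character on this tree: four-chambered heart: 1; nictitating membrane: 1; stipules present: 1; nectar spur: 1; calcified operculum: 1; prehensile tail: 1.
Total = 6.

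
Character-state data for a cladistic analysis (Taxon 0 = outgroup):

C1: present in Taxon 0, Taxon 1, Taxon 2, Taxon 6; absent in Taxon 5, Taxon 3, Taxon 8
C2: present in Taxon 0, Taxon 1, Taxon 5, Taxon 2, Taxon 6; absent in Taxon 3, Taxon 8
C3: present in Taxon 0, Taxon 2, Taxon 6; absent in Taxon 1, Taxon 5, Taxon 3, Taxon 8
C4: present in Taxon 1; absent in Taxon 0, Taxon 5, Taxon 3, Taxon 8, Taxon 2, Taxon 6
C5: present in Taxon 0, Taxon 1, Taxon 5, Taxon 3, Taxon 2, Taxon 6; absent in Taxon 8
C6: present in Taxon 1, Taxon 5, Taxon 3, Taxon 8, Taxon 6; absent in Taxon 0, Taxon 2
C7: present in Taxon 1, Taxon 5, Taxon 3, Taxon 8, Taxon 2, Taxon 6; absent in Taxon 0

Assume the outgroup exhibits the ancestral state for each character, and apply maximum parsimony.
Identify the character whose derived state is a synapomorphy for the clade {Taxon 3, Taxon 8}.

C2

Character polarity is set by the outgroup: the derived state is whichever differs from the outgroup's state, so for C1, C2, C3, C5 the derived state is 'absent', and for the remaining characters it is 'present'.
Only Taxon 3, Taxon 5, and Taxon 8 show the derived state 'absent' for C1, supporting them as a clade.
C2: derived state 'absent' in Taxon 3 and Taxon 8 only — synapomorphy for {Taxon 3, Taxon 8}.
Only Taxon 1, Taxon 3, Taxon 5, and Taxon 8 show the derived state 'absent' for C3, supporting them as a clade.
C4: derived state 'present' in Taxon 1 only — an autapomorphy, so it tells us nothing about relationships among taxa.
C5 (derived state 'absent') is unique to Taxon 8 (autapomorphy; uninformative for grouping).
C6: derived state 'present' in Taxon 1, Taxon 3, Taxon 5, Taxon 6, and Taxon 8 only — synapomorphy for {Taxon 1, Taxon 3, Taxon 5, Taxon 6, Taxon 8}.
All ingroup taxa share the derived state 'present' for C7; it defines the ingroup but does not resolve relationships within it.
Most parsimonious ingroup topology: (((Taxon 1,(Taxon 5,(Taxon 3,Taxon 8))),Taxon 6),Taxon 2).
The clade {Taxon 3, Taxon 8} is supported by C2: its derived state 'absent' occurs in exactly those taxa and in no other taxon (including the outgroup).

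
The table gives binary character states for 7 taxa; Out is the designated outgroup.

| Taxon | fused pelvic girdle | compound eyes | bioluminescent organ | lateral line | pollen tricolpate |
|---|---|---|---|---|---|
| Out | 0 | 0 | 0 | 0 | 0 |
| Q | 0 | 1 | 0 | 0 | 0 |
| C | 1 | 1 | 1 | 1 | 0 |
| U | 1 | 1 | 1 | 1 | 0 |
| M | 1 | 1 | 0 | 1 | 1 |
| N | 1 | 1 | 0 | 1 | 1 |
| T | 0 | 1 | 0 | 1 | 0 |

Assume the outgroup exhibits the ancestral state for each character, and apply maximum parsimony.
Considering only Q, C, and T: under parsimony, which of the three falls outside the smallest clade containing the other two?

Q

The outgroup has state '0' for every character, so '1' is the derived state throughout.
Only C, M, N, and U show the derived state '1' for fused pelvic girdle, supporting them as a clade.
All ingroup taxa share the derived state '1' for compound eyes; it defines the ingroup but does not resolve relationships within it.
bioluminescent organ (derived state '1') is shared by C and U — a synapomorphy uniting that clade.
lateral line (derived state '1') is shared by C, M, N, T, and U — a synapomorphy uniting that clade.
pollen tricolpate: derived state '1' in M and N only — synapomorphy for {M, N}.
Most parsimonious ingroup topology: (Q,(((C,U),(M,N)),T)).
T and C share a more recent common ancestor with each other than either does with Q, so Q is the least closely related of the three.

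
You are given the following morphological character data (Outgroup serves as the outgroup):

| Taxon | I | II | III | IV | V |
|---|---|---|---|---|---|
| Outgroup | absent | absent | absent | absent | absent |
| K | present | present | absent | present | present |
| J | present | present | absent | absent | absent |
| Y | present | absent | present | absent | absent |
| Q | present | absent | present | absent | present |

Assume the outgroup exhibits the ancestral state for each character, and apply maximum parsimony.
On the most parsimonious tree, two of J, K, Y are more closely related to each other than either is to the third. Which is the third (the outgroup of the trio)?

The outgroup has state 'absent' for every character, so 'present' is the derived state throughout.
All ingroup taxa share the derived state 'present' for I; it defines the ingroup but does not resolve relationships within it.
II: derived state 'present' in J and K only — synapomorphy for {J, K}.
Only Q and Y show the derived state 'present' for III, supporting them as a clade.
IV: derived state 'present' in K only — an autapomorphy, so it tells us nothing about relationships among taxa.
V groups K and Q, which is incompatible with the clades supported by the remaining characters; treating it as convergent (homoplasy) costs fewer steps than any alternative tree.
Most parsimonious ingroup topology: ((K,J),(Y,Q)).
K and J share a more recent common ancestor with each other than either does with Y, so Y is the least closely related of the three.

Y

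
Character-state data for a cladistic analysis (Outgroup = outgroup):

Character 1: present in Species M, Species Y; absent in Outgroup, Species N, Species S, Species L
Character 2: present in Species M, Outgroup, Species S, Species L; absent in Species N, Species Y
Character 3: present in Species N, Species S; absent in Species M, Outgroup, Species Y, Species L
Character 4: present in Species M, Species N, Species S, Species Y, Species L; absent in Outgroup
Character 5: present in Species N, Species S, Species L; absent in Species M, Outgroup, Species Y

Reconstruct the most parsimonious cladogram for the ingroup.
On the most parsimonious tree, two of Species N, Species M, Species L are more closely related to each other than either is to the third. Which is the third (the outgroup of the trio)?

Species M

Character polarity is set by the outgroup: the derived state is whichever differs from the outgroup's state, so for Character 2 the derived state is 'absent', and for the remaining characters it is 'present'.
Character 1 (derived state 'present') is shared by Species M and Species Y — a synapomorphy uniting that clade.
Character 2 (state 'absent') occurs in Species N and Species Y but conflicts with the nesting implied by the other characters — most parsimoniously interpreted as homoplasy.
Character 3: derived state 'present' in Species N and Species S only — synapomorphy for {Species N, Species S}.
Character 4 (derived state 'present') is shared by all ingroup taxa — unites the whole ingroup.
Only Species L, Species N, and Species S show the derived state 'present' for Character 5, supporting them as a clade.
Most parsimonious ingroup topology: ((Species Y,Species M),((Species S,Species N),Species L)).
Species L and Species N share a more recent common ancestor with each other than either does with Species M, so Species M is the least closely related of the three.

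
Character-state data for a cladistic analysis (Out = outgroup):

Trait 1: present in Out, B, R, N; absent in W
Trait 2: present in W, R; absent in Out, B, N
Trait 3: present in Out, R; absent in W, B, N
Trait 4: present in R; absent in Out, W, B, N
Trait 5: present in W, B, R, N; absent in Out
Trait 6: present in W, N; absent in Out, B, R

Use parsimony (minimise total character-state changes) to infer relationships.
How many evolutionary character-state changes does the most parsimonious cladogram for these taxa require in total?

Character polarity is set by the outgroup: the derived state is whichever differs from the outgroup's state, so for Trait 1, Trait 3 the derived state is 'absent', and for the remaining characters it is 'present'.
Trait 1 (derived state 'absent') is unique to W (autapomorphy; uninformative for grouping).
Trait 2 groups R and W, which is incompatible with the clades supported by the remaining characters; treating it as convergent (homoplasy) costs fewer steps than any alternative tree.
Trait 3 (derived state 'absent') is shared by B, N, and W — a synapomorphy uniting that clade.
Trait 4 (derived state 'present') is unique to R (autapomorphy; uninformative for grouping).
All ingroup taxa share the derived state 'present' for Trait 5; it defines the ingroup but does not resolve relationships within it.
Only N and W show the derived state 'present' for Trait 6, supporting them as a clade.
Most parsimonious ingroup topology: (((W,N),B),R).
Changes per character on this tree: Trait 1: 1; Trait 2: 2; Trait 3: 1; Trait 4: 1; Trait 5: 1; Trait 6: 1.
Total = 7.

7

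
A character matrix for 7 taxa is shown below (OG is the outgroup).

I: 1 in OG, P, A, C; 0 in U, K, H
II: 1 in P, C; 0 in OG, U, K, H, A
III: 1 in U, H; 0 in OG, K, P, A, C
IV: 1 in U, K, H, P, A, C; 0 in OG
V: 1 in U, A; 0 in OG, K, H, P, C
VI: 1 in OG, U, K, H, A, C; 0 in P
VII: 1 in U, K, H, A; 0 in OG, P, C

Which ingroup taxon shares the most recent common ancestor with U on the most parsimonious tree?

Character polarity is set by the outgroup: the derived state is whichever differs from the outgroup's state, so for I, VI the derived state is '0', and for the remaining characters it is '1'.
I: derived state '0' in H, K, and U only — synapomorphy for {H, K, U}.
Only C and P show the derived state '1' for II, supporting them as a clade.
III (derived state '1') is shared by H and U — a synapomorphy uniting that clade.
All ingroup taxa share the derived state '1' for IV; it defines the ingroup but does not resolve relationships within it.
V groups A and U, which is incompatible with the clades supported by the remaining characters; treating it as convergent (homoplasy) costs fewer steps than any alternative tree.
VI: derived state '0' in P only — an autapomorphy, so it tells us nothing about relationships among taxa.
Only A, H, K, and U show the derived state '1' for VII, supporting them as a clade.
Most parsimonious ingroup topology: ((((U,H),K),A),(P,C)).
U and H form a cherry on this tree, so they are sister taxa.

H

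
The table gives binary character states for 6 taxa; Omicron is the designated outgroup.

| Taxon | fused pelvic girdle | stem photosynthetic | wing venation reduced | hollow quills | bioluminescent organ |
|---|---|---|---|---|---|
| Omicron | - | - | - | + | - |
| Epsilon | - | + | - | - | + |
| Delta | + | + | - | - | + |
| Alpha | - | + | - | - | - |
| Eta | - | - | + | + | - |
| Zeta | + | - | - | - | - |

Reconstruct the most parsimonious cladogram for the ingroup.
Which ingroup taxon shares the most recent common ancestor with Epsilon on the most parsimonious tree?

Character polarity is set by the outgroup: the derived state is whichever differs from the outgroup's state, so for hollow quills the derived state is '-', and for the remaining characters it is '+'.
fused pelvic girdle (state '+') occurs in Delta and Zeta but conflicts with the nesting implied by the other characters — most parsimoniously interpreted as homoplasy.
Only Alpha, Delta, and Epsilon show the derived state '+' for stem photosynthetic, supporting them as a clade.
wing venation reduced: derived state '+' in Eta only — an autapomorphy, so it tells us nothing about relationships among taxa.
hollow quills (derived state '-') is shared by Alpha, Delta, Epsilon, and Zeta — a synapomorphy uniting that clade.
Only Delta and Epsilon show the derived state '+' for bioluminescent organ, supporting them as a clade.
Most parsimonious ingroup topology: ((((Epsilon,Delta),Alpha),Zeta),Eta).
Epsilon and Delta form a cherry on this tree, so they are sister taxa.

Delta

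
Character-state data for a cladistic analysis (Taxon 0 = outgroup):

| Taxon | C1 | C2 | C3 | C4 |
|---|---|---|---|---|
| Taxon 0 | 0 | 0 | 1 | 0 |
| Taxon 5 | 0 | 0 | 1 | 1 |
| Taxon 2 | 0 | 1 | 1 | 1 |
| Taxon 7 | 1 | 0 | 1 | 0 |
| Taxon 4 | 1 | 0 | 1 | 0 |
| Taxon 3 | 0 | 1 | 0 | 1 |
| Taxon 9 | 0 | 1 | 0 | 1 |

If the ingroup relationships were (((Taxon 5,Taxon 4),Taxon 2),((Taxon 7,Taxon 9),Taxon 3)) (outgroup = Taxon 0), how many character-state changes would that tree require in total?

Map each character onto (((Taxon 5,Taxon 4),Taxon 2),((Taxon 7,Taxon 9),Taxon 3)) (rooted by Taxon 0) and count the minimum state changes it requires (Fitch parsimony):
C1: 2; C2: 3; C3: 2; C4: 3.
Total tree length = 10.

10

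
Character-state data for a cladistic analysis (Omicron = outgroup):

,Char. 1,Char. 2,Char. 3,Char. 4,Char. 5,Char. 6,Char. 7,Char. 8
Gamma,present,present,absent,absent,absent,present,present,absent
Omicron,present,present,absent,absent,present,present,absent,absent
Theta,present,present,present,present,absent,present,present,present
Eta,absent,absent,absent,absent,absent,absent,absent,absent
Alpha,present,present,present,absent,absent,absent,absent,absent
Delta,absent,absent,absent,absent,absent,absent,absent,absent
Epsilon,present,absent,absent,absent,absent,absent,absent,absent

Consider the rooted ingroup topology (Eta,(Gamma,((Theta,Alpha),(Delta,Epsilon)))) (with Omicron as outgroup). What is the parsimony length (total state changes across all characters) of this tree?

Map each character onto (Eta,(Gamma,((Theta,Alpha),(Delta,Epsilon)))) (rooted by Omicron) and count the minimum state changes it requires (Fitch parsimony):
Char. 1: 2; Char. 2: 2; Char. 3: 1; Char. 4: 1; Char. 5: 1; Char. 6: 3; Char. 7: 2; Char. 8: 1.
Total tree length = 13.

13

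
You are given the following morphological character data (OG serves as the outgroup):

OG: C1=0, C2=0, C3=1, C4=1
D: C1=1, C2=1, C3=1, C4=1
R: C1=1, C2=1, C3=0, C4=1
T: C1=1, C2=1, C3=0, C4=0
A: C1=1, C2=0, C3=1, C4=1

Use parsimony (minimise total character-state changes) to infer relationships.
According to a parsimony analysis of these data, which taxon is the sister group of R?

Character polarity is set by the outgroup: the derived state is whichever differs from the outgroup's state, so for C3, C4 the derived state is '0', and for the remaining characters it is '1'.
All ingroup taxa share the derived state '1' for C1; it defines the ingroup but does not resolve relationships within it.
C2: derived state '1' in D, R, and T only — synapomorphy for {D, R, T}.
Only R and T show the derived state '0' for C3, supporting them as a clade.
C4 (derived state '0') is unique to T (autapomorphy; uninformative for grouping).
Most parsimonious ingroup topology: ((D,(R,T)),A).
R and T form a cherry on this tree, so they are sister taxa.

T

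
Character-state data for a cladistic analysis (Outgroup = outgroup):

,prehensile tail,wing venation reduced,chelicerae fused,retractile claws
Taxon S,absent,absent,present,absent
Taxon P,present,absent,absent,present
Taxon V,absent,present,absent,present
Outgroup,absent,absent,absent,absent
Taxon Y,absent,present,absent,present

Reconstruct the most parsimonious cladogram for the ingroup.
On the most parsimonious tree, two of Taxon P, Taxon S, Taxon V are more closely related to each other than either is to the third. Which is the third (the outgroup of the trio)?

Taxon S

The outgroup has state 'absent' for every character, so 'present' is the derived state throughout.
prehensile tail: derived state 'present' in Taxon P only — an autapomorphy, so it tells us nothing about relationships among taxa.
wing venation reduced: derived state 'present' in Taxon V and Taxon Y only — synapomorphy for {Taxon V, Taxon Y}.
chelicerae fused: derived state 'present' in Taxon S only — an autapomorphy, so it tells us nothing about relationships among taxa.
retractile claws: derived state 'present' in Taxon P, Taxon V, and Taxon Y only — synapomorphy for {Taxon P, Taxon V, Taxon Y}.
Most parsimonious ingroup topology: ((Taxon P,(Taxon V,Taxon Y)),Taxon S).
Taxon V and Taxon P share a more recent common ancestor with each other than either does with Taxon S, so Taxon S is the least closely related of the three.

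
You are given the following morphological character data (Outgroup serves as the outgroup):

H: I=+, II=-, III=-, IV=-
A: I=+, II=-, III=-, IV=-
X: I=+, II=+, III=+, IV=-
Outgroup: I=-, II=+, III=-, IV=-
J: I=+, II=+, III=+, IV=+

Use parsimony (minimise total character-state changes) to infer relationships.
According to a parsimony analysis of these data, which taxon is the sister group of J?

X

Character polarity is set by the outgroup: the derived state is whichever differs from the outgroup's state, so for II the derived state is '-', and for the remaining characters it is '+'.
I (derived state '+') is shared by all ingroup taxa — unites the whole ingroup.
Only A and H show the derived state '-' for II, supporting them as a clade.
Only J and X show the derived state '+' for III, supporting them as a clade.
IV: derived state '+' in J only — an autapomorphy, so it tells us nothing about relationships among taxa.
Most parsimonious ingroup topology: ((X,J),(A,H)).
J and X form a cherry on this tree, so they are sister taxa.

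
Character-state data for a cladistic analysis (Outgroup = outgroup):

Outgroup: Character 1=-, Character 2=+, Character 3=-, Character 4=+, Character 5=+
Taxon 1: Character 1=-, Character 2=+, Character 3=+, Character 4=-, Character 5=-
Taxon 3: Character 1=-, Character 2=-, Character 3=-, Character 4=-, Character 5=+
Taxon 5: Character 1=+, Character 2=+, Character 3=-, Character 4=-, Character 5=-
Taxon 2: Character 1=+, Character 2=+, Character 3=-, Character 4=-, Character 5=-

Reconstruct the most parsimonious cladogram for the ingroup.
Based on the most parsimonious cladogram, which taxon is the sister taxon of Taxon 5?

Taxon 2

Character polarity is set by the outgroup: the derived state is whichever differs from the outgroup's state, so for Character 2, Character 4, Character 5 the derived state is '-', and for the remaining characters it is '+'.
Character 1 (derived state '+') is shared by Taxon 2 and Taxon 5 — a synapomorphy uniting that clade.
Character 2 (derived state '-') is unique to Taxon 3 (autapomorphy; uninformative for grouping).
Character 3 (derived state '+') is unique to Taxon 1 (autapomorphy; uninformative for grouping).
Character 4 (derived state '-') is shared by all ingroup taxa — unites the whole ingroup.
Only Taxon 1, Taxon 2, and Taxon 5 show the derived state '-' for Character 5, supporting them as a clade.
Most parsimonious ingroup topology: ((Taxon 1,(Taxon 5,Taxon 2)),Taxon 3).
Taxon 5 and Taxon 2 form a cherry on this tree, so they are sister taxa.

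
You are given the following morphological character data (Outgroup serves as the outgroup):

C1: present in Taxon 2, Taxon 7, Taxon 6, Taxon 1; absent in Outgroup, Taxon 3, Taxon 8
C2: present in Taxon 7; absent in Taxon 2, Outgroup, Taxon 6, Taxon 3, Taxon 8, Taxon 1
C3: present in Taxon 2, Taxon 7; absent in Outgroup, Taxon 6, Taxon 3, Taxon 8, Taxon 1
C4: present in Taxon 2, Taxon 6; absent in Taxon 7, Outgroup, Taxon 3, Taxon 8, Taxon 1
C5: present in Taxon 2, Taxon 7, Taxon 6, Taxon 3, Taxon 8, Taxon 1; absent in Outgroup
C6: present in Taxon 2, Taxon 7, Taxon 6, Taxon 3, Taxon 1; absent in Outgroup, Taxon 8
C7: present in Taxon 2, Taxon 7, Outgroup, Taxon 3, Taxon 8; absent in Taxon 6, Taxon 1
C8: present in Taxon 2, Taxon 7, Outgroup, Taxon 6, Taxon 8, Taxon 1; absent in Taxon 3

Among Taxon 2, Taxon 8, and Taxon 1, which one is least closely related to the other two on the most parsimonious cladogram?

Character polarity is set by the outgroup: the derived state is whichever differs from the outgroup's state, so for C7, C8 the derived state is 'absent', and for the remaining characters it is 'present'.
C1: derived state 'present' in Taxon 1, Taxon 2, Taxon 6, and Taxon 7 only — synapomorphy for {Taxon 1, Taxon 2, Taxon 6, Taxon 7}.
C2 (derived state 'present') is unique to Taxon 7 (autapomorphy; uninformative for grouping).
C3: derived state 'present' in Taxon 2 and Taxon 7 only — synapomorphy for {Taxon 2, Taxon 7}.
C4 (state 'present') occurs in Taxon 2 and Taxon 6 but conflicts with the nesting implied by the other characters — most parsimoniously interpreted as homoplasy.
C5 (derived state 'present') is shared by all ingroup taxa — unites the whole ingroup.
C6 (derived state 'present') is shared by Taxon 1, Taxon 2, Taxon 3, Taxon 6, and Taxon 7 — a synapomorphy uniting that clade.
C7 (derived state 'absent') is shared by Taxon 1 and Taxon 6 — a synapomorphy uniting that clade.
C8: derived state 'absent' in Taxon 3 only — an autapomorphy, so it tells us nothing about relationships among taxa.
Most parsimonious ingroup topology: ((Taxon 3,((Taxon 1,Taxon 6),(Taxon 7,Taxon 2))),Taxon 8).
Taxon 2 and Taxon 1 share a more recent common ancestor with each other than either does with Taxon 8, so Taxon 8 is the least closely related of the three.

Taxon 8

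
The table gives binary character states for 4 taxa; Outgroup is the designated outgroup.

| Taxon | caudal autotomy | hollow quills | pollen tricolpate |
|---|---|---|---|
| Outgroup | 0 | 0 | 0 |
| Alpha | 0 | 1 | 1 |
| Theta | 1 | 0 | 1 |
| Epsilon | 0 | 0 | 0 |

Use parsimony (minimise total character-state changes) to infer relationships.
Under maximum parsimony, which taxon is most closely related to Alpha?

The outgroup has state '0' for every character, so '1' is the derived state throughout.
caudal autotomy (derived state '1') is unique to Theta (autapomorphy; uninformative for grouping).
hollow quills (derived state '1') is unique to Alpha (autapomorphy; uninformative for grouping).
pollen tricolpate: derived state '1' in Alpha and Theta only — synapomorphy for {Alpha, Theta}.
Most parsimonious ingroup topology: ((Alpha,Theta),Epsilon).
Alpha and Theta form a cherry on this tree, so they are sister taxa.

Theta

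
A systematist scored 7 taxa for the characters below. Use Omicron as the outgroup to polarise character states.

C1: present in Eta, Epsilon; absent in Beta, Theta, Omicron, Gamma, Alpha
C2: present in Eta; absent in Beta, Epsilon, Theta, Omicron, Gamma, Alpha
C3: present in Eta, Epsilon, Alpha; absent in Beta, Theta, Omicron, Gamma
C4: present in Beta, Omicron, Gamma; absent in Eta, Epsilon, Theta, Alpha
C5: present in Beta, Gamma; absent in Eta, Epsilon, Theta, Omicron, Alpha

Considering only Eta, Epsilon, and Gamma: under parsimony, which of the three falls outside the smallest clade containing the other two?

Character polarity is set by the outgroup: the derived state is whichever differs from the outgroup's state, so for C4 the derived state is 'absent', and for the remaining characters it is 'present'.
C1: derived state 'present' in Epsilon and Eta only — synapomorphy for {Epsilon, Eta}.
C2: derived state 'present' in Eta only — an autapomorphy, so it tells us nothing about relationships among taxa.
C3 (derived state 'present') is shared by Alpha, Epsilon, and Eta — a synapomorphy uniting that clade.
Only Alpha, Epsilon, Eta, and Theta show the derived state 'absent' for C4, supporting them as a clade.
C5: derived state 'present' in Beta and Gamma only — synapomorphy for {Beta, Gamma}.
Most parsimonious ingroup topology: ((Theta,(Alpha,(Eta,Epsilon))),(Beta,Gamma)).
Eta and Epsilon share a more recent common ancestor with each other than either does with Gamma, so Gamma is the least closely related of the three.

Gamma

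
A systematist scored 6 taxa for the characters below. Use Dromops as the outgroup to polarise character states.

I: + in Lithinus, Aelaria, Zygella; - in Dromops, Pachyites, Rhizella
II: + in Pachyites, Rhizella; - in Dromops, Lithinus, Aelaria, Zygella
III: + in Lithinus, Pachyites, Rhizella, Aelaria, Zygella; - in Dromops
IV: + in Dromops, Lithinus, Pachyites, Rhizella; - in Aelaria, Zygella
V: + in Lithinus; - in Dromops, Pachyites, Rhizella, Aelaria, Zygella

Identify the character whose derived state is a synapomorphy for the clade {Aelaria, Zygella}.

IV

Character polarity is set by the outgroup: the derived state is whichever differs from the outgroup's state, so for IV the derived state is '-', and for the remaining characters it is '+'.
I: derived state '+' in Aelaria, Lithinus, and Zygella only — synapomorphy for {Aelaria, Lithinus, Zygella}.
II: derived state '+' in Pachyites and Rhizella only — synapomorphy for {Pachyites, Rhizella}.
III (derived state '+') is shared by all ingroup taxa — unites the whole ingroup.
IV: derived state '-' in Aelaria and Zygella only — synapomorphy for {Aelaria, Zygella}.
V (derived state '+') is unique to Lithinus (autapomorphy; uninformative for grouping).
Most parsimonious ingroup topology: ((Lithinus,(Aelaria,Zygella)),(Pachyites,Rhizella)).
The clade {Aelaria, Zygella} is supported by IV: its derived state '-' occurs in exactly those taxa and in no other taxon (including the outgroup).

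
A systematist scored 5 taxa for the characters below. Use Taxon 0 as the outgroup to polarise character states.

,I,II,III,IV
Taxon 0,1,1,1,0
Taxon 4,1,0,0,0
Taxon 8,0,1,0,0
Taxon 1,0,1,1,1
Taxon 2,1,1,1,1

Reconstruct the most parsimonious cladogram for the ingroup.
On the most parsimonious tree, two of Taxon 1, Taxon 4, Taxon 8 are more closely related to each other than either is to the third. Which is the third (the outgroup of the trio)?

Character polarity is set by the outgroup: the derived state is whichever differs from the outgroup's state, so for I, II, III the derived state is '0', and for the remaining characters it is '1'.
I groups Taxon 1 and Taxon 8, which is incompatible with the clades supported by the remaining characters; treating it as convergent (homoplasy) costs fewer steps than any alternative tree.
II: derived state '0' in Taxon 4 only — an autapomorphy, so it tells us nothing about relationships among taxa.
III: derived state '0' in Taxon 4 and Taxon 8 only — synapomorphy for {Taxon 4, Taxon 8}.
Only Taxon 1 and Taxon 2 show the derived state '1' for IV, supporting them as a clade.
Most parsimonious ingroup topology: ((Taxon 4,Taxon 8),(Taxon 1,Taxon 2)).
Taxon 8 and Taxon 4 share a more recent common ancestor with each other than either does with Taxon 1, so Taxon 1 is the least closely related of the three.

Taxon 1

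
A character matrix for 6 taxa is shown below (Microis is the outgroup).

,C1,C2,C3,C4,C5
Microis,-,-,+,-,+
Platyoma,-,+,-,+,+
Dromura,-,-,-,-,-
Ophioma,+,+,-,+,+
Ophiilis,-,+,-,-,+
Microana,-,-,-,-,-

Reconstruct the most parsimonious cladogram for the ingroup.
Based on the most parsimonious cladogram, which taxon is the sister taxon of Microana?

Character polarity is set by the outgroup: the derived state is whichever differs from the outgroup's state, so for C3, C5 the derived state is '-', and for the remaining characters it is '+'.
C1: derived state '+' in Ophioma only — an autapomorphy, so it tells us nothing about relationships among taxa.
C2: derived state '+' in Ophiilis, Ophioma, and Platyoma only — synapomorphy for {Ophiilis, Ophioma, Platyoma}.
C3 (derived state '-') is shared by all ingroup taxa — unites the whole ingroup.
Only Ophioma and Platyoma show the derived state '+' for C4, supporting them as a clade.
C5 (derived state '-') is shared by Dromura and Microana — a synapomorphy uniting that clade.
Most parsimonious ingroup topology: (((Ophioma,Platyoma),Ophiilis),(Microana,Dromura)).
Microana and Dromura form a cherry on this tree, so they are sister taxa.

Dromura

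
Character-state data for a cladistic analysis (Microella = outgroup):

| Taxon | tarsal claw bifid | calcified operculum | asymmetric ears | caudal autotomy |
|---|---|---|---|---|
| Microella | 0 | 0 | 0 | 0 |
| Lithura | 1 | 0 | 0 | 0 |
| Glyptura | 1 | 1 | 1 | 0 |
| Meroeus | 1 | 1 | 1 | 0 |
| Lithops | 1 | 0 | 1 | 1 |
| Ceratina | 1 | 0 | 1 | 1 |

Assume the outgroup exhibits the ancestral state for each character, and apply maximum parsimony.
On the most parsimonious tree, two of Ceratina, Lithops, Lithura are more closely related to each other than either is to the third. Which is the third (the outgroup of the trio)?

The outgroup has state '0' for every character, so '1' is the derived state throughout.
tarsal claw bifid (derived state '1') is shared by all ingroup taxa — unites the whole ingroup.
calcified operculum (derived state '1') is shared by Glyptura and Meroeus — a synapomorphy uniting that clade.
asymmetric ears: derived state '1' in Ceratina, Glyptura, Lithops, and Meroeus only — synapomorphy for {Ceratina, Glyptura, Lithops, Meroeus}.
caudal autotomy (derived state '1') is shared by Ceratina and Lithops — a synapomorphy uniting that clade.
Most parsimonious ingroup topology: (Lithura,((Glyptura,Meroeus),(Lithops,Ceratina))).
Ceratina and Lithops share a more recent common ancestor with each other than either does with Lithura, so Lithura is the least closely related of the three.

Lithura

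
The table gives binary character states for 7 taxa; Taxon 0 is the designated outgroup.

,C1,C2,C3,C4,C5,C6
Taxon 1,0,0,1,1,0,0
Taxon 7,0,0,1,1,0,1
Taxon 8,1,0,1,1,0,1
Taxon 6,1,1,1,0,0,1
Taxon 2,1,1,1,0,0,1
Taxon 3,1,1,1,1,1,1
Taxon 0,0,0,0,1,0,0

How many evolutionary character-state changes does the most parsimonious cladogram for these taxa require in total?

Character polarity is set by the outgroup: the derived state is whichever differs from the outgroup's state, so for C4 the derived state is '0', and for the remaining characters it is '1'.
C1: derived state '1' in Taxon 2, Taxon 3, Taxon 6, and Taxon 8 only — synapomorphy for {Taxon 2, Taxon 3, Taxon 6, Taxon 8}.
C2 (derived state '1') is shared by Taxon 2, Taxon 3, and Taxon 6 — a synapomorphy uniting that clade.
All ingroup taxa share the derived state '1' for C3; it defines the ingroup but does not resolve relationships within it.
Only Taxon 2 and Taxon 6 show the derived state '0' for C4, supporting them as a clade.
C5: derived state '1' in Taxon 3 only — an autapomorphy, so it tells us nothing about relationships among taxa.
Only Taxon 2, Taxon 3, Taxon 6, Taxon 7, and Taxon 8 show the derived state '1' for C6, supporting them as a clade.
Most parsimonious ingroup topology: (((Taxon 8,((Taxon 2,Taxon 6),Taxon 3)),Taxon 7),Taxon 1).
Changes per character on this tree: C1: 1; C2: 1; C3: 1; C4: 1; C5: 1; C6: 1.
Total = 6.

6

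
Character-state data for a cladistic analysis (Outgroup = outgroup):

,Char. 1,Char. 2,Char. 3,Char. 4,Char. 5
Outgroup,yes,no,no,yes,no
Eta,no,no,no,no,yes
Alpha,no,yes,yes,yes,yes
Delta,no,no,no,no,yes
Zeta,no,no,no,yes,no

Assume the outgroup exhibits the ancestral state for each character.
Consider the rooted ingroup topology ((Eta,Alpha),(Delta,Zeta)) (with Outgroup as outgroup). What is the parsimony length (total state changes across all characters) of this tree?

Map each character onto ((Eta,Alpha),(Delta,Zeta)) (rooted by Outgroup) and count the minimum state changes it requires (Fitch parsimony):
Char. 1: 1; Char. 2: 1; Char. 3: 1; Char. 4: 2; Char. 5: 2.
Total tree length = 7.

7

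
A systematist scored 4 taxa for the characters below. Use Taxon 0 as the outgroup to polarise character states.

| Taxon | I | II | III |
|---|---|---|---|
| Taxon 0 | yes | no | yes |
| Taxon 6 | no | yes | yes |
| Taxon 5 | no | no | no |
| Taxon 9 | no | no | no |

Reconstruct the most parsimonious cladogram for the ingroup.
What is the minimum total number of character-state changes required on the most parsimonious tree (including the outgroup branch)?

3

Character polarity is set by the outgroup: the derived state is whichever differs from the outgroup's state, so for I, III the derived state is 'no', and for the remaining characters it is 'yes'.
I (derived state 'no') is shared by all ingroup taxa — unites the whole ingroup.
II: derived state 'yes' in Taxon 6 only — an autapomorphy, so it tells us nothing about relationships among taxa.
III (derived state 'no') is shared by Taxon 5 and Taxon 9 — a synapomorphy uniting that clade.
Most parsimonious ingroup topology: (Taxon 6,(Taxon 5,Taxon 9)).
Changes per character on this tree: I: 1; II: 1; III: 1.
Total = 3.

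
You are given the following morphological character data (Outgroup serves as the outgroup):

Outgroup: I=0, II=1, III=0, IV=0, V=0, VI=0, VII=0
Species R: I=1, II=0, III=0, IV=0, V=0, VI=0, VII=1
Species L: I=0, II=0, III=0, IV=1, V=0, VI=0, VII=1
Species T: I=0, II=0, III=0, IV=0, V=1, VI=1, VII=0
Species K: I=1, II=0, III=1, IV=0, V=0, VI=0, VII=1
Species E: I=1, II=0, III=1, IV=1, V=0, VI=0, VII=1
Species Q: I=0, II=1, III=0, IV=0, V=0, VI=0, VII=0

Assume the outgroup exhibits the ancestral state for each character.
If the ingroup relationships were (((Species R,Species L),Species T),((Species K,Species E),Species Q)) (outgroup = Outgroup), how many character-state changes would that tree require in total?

11

Map each character onto (((Species R,Species L),Species T),((Species K,Species E),Species Q)) (rooted by Outgroup) and count the minimum state changes it requires (Fitch parsimony):
I: 2; II: 2; III: 1; IV: 2; V: 1; VI: 1; VII: 2.
Total tree length = 11.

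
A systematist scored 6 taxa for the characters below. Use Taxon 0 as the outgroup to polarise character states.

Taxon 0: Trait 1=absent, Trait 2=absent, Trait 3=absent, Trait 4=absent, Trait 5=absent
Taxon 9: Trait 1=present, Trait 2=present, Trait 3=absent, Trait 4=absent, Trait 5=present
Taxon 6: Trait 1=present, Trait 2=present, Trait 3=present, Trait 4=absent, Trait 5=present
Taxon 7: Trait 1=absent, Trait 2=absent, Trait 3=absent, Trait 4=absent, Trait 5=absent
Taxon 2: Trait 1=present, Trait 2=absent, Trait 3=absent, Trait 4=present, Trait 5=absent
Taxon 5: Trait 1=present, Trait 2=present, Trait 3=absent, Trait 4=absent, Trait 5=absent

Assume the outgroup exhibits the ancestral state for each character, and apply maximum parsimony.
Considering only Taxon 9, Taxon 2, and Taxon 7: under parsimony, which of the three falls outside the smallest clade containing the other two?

Taxon 7

The outgroup has state 'absent' for every character, so 'present' is the derived state throughout.
Only Taxon 2, Taxon 5, Taxon 6, and Taxon 9 show the derived state 'present' for Trait 1, supporting them as a clade.
Trait 2: derived state 'present' in Taxon 5, Taxon 6, and Taxon 9 only — synapomorphy for {Taxon 5, Taxon 6, Taxon 9}.
Trait 3: derived state 'present' in Taxon 6 only — an autapomorphy, so it tells us nothing about relationships among taxa.
Trait 4 (derived state 'present') is unique to Taxon 2 (autapomorphy; uninformative for grouping).
Trait 5: derived state 'present' in Taxon 6 and Taxon 9 only — synapomorphy for {Taxon 6, Taxon 9}.
Most parsimonious ingroup topology: ((((Taxon 9,Taxon 6),Taxon 5),Taxon 2),Taxon 7).
Taxon 2 and Taxon 9 share a more recent common ancestor with each other than either does with Taxon 7, so Taxon 7 is the least closely related of the three.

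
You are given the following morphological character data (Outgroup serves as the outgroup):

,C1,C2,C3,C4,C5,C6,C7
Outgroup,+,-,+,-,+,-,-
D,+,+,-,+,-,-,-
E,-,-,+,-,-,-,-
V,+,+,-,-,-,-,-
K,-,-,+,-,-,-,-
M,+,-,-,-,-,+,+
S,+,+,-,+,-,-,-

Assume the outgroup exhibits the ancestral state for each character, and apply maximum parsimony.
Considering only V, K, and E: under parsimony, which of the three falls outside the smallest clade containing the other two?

Character polarity is set by the outgroup: the derived state is whichever differs from the outgroup's state, so for C1, C3, C5 the derived state is '-', and for the remaining characters it is '+'.
Only E and K show the derived state '-' for C1, supporting them as a clade.
Only D, S, and V show the derived state '+' for C2, supporting them as a clade.
C3 (derived state '-') is shared by D, M, S, and V — a synapomorphy uniting that clade.
C4: derived state '+' in D and S only — synapomorphy for {D, S}.
All ingroup taxa share the derived state '-' for C5; it defines the ingroup but does not resolve relationships within it.
C6: derived state '+' in M only — an autapomorphy, so it tells us nothing about relationships among taxa.
C7 (derived state '+') is unique to M (autapomorphy; uninformative for grouping).
Most parsimonious ingroup topology: ((((D,S),V),M),(E,K)).
E and K share a more recent common ancestor with each other than either does with V, so V is the least closely related of the three.

V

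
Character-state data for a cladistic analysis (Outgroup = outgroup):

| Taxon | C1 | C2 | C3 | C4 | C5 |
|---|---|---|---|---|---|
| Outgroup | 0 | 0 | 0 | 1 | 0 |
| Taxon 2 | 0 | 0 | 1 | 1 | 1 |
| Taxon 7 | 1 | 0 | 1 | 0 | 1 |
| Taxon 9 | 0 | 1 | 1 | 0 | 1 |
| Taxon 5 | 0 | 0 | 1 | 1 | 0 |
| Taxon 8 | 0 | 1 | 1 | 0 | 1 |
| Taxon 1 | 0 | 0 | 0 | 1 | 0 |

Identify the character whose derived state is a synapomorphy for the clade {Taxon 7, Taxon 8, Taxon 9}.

Character polarity is set by the outgroup: the derived state is whichever differs from the outgroup's state, so for C4 the derived state is '0', and for the remaining characters it is '1'.
C1 (derived state '1') is unique to Taxon 7 (autapomorphy; uninformative for grouping).
C2 (derived state '1') is shared by Taxon 8 and Taxon 9 — a synapomorphy uniting that clade.
C3: derived state '1' in Taxon 2, Taxon 5, Taxon 7, Taxon 8, and Taxon 9 only — synapomorphy for {Taxon 2, Taxon 5, Taxon 7, Taxon 8, Taxon 9}.
Only Taxon 7, Taxon 8, and Taxon 9 show the derived state '0' for C4, supporting them as a clade.
Only Taxon 2, Taxon 7, Taxon 8, and Taxon 9 show the derived state '1' for C5, supporting them as a clade.
Most parsimonious ingroup topology: (((Taxon 2,(Taxon 7,(Taxon 9,Taxon 8))),Taxon 5),Taxon 1).
The clade {Taxon 7, Taxon 8, Taxon 9} is supported by C4: its derived state '0' occurs in exactly those taxa and in no other taxon (including the outgroup).

C4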